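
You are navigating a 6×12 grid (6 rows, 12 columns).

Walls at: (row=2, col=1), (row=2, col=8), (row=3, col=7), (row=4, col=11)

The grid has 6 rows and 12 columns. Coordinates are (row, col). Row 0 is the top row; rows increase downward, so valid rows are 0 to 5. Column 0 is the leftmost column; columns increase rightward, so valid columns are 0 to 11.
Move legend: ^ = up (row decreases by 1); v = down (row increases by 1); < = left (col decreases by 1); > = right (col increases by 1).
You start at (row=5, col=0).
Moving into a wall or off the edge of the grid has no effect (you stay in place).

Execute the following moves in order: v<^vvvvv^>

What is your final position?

Answer: Final position: (row=4, col=1)

Derivation:
Start: (row=5, col=0)
  v (down): blocked, stay at (row=5, col=0)
  < (left): blocked, stay at (row=5, col=0)
  ^ (up): (row=5, col=0) -> (row=4, col=0)
  v (down): (row=4, col=0) -> (row=5, col=0)
  [×4]v (down): blocked, stay at (row=5, col=0)
  ^ (up): (row=5, col=0) -> (row=4, col=0)
  > (right): (row=4, col=0) -> (row=4, col=1)
Final: (row=4, col=1)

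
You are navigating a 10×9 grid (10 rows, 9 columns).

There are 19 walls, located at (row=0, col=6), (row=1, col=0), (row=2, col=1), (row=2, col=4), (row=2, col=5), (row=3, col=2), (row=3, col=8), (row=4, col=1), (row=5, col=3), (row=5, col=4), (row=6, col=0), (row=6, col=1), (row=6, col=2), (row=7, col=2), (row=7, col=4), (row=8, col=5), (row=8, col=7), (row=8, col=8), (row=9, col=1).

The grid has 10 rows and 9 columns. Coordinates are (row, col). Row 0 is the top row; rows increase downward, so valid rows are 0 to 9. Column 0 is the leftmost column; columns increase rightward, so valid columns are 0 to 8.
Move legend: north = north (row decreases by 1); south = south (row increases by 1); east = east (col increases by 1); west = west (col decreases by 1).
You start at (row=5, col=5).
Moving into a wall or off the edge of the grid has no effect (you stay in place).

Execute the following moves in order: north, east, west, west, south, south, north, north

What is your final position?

Answer: Final position: (row=3, col=4)

Derivation:
Start: (row=5, col=5)
  north (north): (row=5, col=5) -> (row=4, col=5)
  east (east): (row=4, col=5) -> (row=4, col=6)
  west (west): (row=4, col=6) -> (row=4, col=5)
  west (west): (row=4, col=5) -> (row=4, col=4)
  south (south): blocked, stay at (row=4, col=4)
  south (south): blocked, stay at (row=4, col=4)
  north (north): (row=4, col=4) -> (row=3, col=4)
  north (north): blocked, stay at (row=3, col=4)
Final: (row=3, col=4)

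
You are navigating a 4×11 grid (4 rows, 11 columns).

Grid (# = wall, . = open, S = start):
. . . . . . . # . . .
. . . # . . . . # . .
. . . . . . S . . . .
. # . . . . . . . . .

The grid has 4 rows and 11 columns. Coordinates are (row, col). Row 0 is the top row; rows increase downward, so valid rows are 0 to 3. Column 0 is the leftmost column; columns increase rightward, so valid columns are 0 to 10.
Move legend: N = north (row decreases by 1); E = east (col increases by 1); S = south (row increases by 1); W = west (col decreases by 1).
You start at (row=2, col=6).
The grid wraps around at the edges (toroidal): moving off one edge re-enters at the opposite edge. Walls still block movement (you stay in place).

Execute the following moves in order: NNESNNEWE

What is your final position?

Answer: Final position: (row=3, col=7)

Derivation:
Start: (row=2, col=6)
  N (north): (row=2, col=6) -> (row=1, col=6)
  N (north): (row=1, col=6) -> (row=0, col=6)
  E (east): blocked, stay at (row=0, col=6)
  S (south): (row=0, col=6) -> (row=1, col=6)
  N (north): (row=1, col=6) -> (row=0, col=6)
  N (north): (row=0, col=6) -> (row=3, col=6)
  E (east): (row=3, col=6) -> (row=3, col=7)
  W (west): (row=3, col=7) -> (row=3, col=6)
  E (east): (row=3, col=6) -> (row=3, col=7)
Final: (row=3, col=7)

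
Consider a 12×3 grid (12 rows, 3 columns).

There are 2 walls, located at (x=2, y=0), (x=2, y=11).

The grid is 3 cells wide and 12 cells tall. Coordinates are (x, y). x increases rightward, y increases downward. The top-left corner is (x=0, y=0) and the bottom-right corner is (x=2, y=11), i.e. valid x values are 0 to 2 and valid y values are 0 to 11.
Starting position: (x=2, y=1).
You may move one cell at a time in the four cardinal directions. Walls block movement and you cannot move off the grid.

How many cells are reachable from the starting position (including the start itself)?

BFS flood-fill from (x=2, y=1):
  Distance 0: (x=2, y=1)
  Distance 1: (x=1, y=1), (x=2, y=2)
  Distance 2: (x=1, y=0), (x=0, y=1), (x=1, y=2), (x=2, y=3)
  Distance 3: (x=0, y=0), (x=0, y=2), (x=1, y=3), (x=2, y=4)
  Distance 4: (x=0, y=3), (x=1, y=4), (x=2, y=5)
  Distance 5: (x=0, y=4), (x=1, y=5), (x=2, y=6)
  Distance 6: (x=0, y=5), (x=1, y=6), (x=2, y=7)
  Distance 7: (x=0, y=6), (x=1, y=7), (x=2, y=8)
  Distance 8: (x=0, y=7), (x=1, y=8), (x=2, y=9)
  Distance 9: (x=0, y=8), (x=1, y=9), (x=2, y=10)
  Distance 10: (x=0, y=9), (x=1, y=10)
  Distance 11: (x=0, y=10), (x=1, y=11)
  Distance 12: (x=0, y=11)
Total reachable: 34 (grid has 34 open cells total)

Answer: Reachable cells: 34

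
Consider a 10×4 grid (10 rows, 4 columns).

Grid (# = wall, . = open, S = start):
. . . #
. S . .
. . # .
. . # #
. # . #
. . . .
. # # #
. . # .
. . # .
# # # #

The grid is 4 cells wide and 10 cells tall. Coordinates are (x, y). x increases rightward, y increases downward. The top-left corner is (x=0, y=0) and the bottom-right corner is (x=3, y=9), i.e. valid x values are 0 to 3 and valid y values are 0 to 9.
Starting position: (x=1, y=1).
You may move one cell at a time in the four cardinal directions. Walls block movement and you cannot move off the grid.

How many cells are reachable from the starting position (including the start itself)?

Answer: Reachable cells: 23

Derivation:
BFS flood-fill from (x=1, y=1):
  Distance 0: (x=1, y=1)
  Distance 1: (x=1, y=0), (x=0, y=1), (x=2, y=1), (x=1, y=2)
  Distance 2: (x=0, y=0), (x=2, y=0), (x=3, y=1), (x=0, y=2), (x=1, y=3)
  Distance 3: (x=3, y=2), (x=0, y=3)
  Distance 4: (x=0, y=4)
  Distance 5: (x=0, y=5)
  Distance 6: (x=1, y=5), (x=0, y=6)
  Distance 7: (x=2, y=5), (x=0, y=7)
  Distance 8: (x=2, y=4), (x=3, y=5), (x=1, y=7), (x=0, y=8)
  Distance 9: (x=1, y=8)
Total reachable: 23 (grid has 25 open cells total)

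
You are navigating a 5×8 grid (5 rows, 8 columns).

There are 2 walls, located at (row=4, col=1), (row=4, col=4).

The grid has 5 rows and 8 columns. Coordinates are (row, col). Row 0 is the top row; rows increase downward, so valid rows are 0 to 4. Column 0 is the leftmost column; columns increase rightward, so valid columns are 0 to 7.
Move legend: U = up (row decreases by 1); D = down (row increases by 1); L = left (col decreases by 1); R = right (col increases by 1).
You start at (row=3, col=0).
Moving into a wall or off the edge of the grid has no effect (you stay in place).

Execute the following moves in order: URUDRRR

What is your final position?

Answer: Final position: (row=2, col=4)

Derivation:
Start: (row=3, col=0)
  U (up): (row=3, col=0) -> (row=2, col=0)
  R (right): (row=2, col=0) -> (row=2, col=1)
  U (up): (row=2, col=1) -> (row=1, col=1)
  D (down): (row=1, col=1) -> (row=2, col=1)
  R (right): (row=2, col=1) -> (row=2, col=2)
  R (right): (row=2, col=2) -> (row=2, col=3)
  R (right): (row=2, col=3) -> (row=2, col=4)
Final: (row=2, col=4)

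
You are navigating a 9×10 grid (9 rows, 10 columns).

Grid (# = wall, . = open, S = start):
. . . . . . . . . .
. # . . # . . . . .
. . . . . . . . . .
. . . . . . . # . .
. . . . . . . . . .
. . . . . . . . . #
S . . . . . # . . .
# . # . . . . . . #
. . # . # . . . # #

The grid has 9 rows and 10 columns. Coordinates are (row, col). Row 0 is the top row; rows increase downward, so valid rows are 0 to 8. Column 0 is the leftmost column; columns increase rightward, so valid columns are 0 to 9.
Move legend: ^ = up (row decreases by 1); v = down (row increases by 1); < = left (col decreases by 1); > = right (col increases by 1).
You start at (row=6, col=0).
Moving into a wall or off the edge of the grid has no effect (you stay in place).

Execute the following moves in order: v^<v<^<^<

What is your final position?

Start: (row=6, col=0)
  v (down): blocked, stay at (row=6, col=0)
  ^ (up): (row=6, col=0) -> (row=5, col=0)
  < (left): blocked, stay at (row=5, col=0)
  v (down): (row=5, col=0) -> (row=6, col=0)
  < (left): blocked, stay at (row=6, col=0)
  ^ (up): (row=6, col=0) -> (row=5, col=0)
  < (left): blocked, stay at (row=5, col=0)
  ^ (up): (row=5, col=0) -> (row=4, col=0)
  < (left): blocked, stay at (row=4, col=0)
Final: (row=4, col=0)

Answer: Final position: (row=4, col=0)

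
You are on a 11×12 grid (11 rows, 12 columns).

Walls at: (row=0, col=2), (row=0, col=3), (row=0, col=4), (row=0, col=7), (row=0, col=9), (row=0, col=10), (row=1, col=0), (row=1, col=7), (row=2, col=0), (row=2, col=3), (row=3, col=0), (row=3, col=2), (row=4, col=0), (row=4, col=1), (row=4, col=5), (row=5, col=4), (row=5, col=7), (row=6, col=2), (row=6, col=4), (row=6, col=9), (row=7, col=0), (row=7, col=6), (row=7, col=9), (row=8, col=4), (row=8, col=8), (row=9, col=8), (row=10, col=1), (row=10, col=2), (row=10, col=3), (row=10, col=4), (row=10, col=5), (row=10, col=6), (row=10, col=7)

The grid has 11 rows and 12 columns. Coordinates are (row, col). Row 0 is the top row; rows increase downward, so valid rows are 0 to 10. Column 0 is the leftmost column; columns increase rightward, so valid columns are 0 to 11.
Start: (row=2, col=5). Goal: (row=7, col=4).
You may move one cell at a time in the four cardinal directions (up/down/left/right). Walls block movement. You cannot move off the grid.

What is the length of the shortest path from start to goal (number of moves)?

BFS from (row=2, col=5) until reaching (row=7, col=4):
  Distance 0: (row=2, col=5)
  Distance 1: (row=1, col=5), (row=2, col=4), (row=2, col=6), (row=3, col=5)
  Distance 2: (row=0, col=5), (row=1, col=4), (row=1, col=6), (row=2, col=7), (row=3, col=4), (row=3, col=6)
  Distance 3: (row=0, col=6), (row=1, col=3), (row=2, col=8), (row=3, col=3), (row=3, col=7), (row=4, col=4), (row=4, col=6)
  Distance 4: (row=1, col=2), (row=1, col=8), (row=2, col=9), (row=3, col=8), (row=4, col=3), (row=4, col=7), (row=5, col=6)
  Distance 5: (row=0, col=8), (row=1, col=1), (row=1, col=9), (row=2, col=2), (row=2, col=10), (row=3, col=9), (row=4, col=2), (row=4, col=8), (row=5, col=3), (row=5, col=5), (row=6, col=6)
  Distance 6: (row=0, col=1), (row=1, col=10), (row=2, col=1), (row=2, col=11), (row=3, col=10), (row=4, col=9), (row=5, col=2), (row=5, col=8), (row=6, col=3), (row=6, col=5), (row=6, col=7)
  Distance 7: (row=0, col=0), (row=1, col=11), (row=3, col=1), (row=3, col=11), (row=4, col=10), (row=5, col=1), (row=5, col=9), (row=6, col=8), (row=7, col=3), (row=7, col=5), (row=7, col=7)
  Distance 8: (row=0, col=11), (row=4, col=11), (row=5, col=0), (row=5, col=10), (row=6, col=1), (row=7, col=2), (row=7, col=4), (row=7, col=8), (row=8, col=3), (row=8, col=5), (row=8, col=7)  <- goal reached here
One shortest path (8 moves): (row=2, col=5) -> (row=2, col=6) -> (row=3, col=6) -> (row=4, col=6) -> (row=5, col=6) -> (row=5, col=5) -> (row=6, col=5) -> (row=7, col=5) -> (row=7, col=4)

Answer: Shortest path length: 8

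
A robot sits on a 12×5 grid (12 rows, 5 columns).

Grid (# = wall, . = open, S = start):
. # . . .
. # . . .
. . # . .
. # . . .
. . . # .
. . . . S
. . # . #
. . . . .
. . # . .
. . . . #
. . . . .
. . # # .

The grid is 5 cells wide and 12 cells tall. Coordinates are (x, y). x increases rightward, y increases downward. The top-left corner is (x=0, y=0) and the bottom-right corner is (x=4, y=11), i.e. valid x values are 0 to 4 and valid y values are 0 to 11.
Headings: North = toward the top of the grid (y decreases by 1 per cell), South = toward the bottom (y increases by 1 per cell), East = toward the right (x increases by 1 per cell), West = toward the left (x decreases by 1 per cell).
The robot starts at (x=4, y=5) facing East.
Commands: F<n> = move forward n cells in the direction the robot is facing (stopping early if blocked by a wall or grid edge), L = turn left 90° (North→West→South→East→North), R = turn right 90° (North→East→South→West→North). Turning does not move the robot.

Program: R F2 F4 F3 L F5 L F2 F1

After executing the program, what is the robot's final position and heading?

Start: (x=4, y=5), facing East
  R: turn right, now facing South
  F2: move forward 0/2 (blocked), now at (x=4, y=5)
  F4: move forward 0/4 (blocked), now at (x=4, y=5)
  F3: move forward 0/3 (blocked), now at (x=4, y=5)
  L: turn left, now facing East
  F5: move forward 0/5 (blocked), now at (x=4, y=5)
  L: turn left, now facing North
  F2: move forward 2, now at (x=4, y=3)
  F1: move forward 1, now at (x=4, y=2)
Final: (x=4, y=2), facing North

Answer: Final position: (x=4, y=2), facing North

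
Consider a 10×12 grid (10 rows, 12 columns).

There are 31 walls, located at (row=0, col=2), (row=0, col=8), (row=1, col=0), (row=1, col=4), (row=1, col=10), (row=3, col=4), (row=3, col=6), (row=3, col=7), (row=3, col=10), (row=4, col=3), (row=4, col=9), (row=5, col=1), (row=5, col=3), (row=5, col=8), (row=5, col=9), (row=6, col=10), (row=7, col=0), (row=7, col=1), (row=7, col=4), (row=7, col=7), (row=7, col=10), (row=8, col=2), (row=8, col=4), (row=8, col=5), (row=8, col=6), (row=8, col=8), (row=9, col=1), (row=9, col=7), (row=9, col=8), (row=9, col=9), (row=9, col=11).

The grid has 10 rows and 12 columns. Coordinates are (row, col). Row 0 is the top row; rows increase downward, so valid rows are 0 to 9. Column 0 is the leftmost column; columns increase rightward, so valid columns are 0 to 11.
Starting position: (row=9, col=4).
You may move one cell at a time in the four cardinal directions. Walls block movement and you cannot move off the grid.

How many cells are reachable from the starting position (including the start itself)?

Answer: Reachable cells: 85

Derivation:
BFS flood-fill from (row=9, col=4):
  Distance 0: (row=9, col=4)
  Distance 1: (row=9, col=3), (row=9, col=5)
  Distance 2: (row=8, col=3), (row=9, col=2), (row=9, col=6)
  Distance 3: (row=7, col=3)
  Distance 4: (row=6, col=3), (row=7, col=2)
  Distance 5: (row=6, col=2), (row=6, col=4)
  Distance 6: (row=5, col=2), (row=5, col=4), (row=6, col=1), (row=6, col=5)
  Distance 7: (row=4, col=2), (row=4, col=4), (row=5, col=5), (row=6, col=0), (row=6, col=6), (row=7, col=5)
  Distance 8: (row=3, col=2), (row=4, col=1), (row=4, col=5), (row=5, col=0), (row=5, col=6), (row=6, col=7), (row=7, col=6)
  Distance 9: (row=2, col=2), (row=3, col=1), (row=3, col=3), (row=3, col=5), (row=4, col=0), (row=4, col=6), (row=5, col=7), (row=6, col=8)
  Distance 10: (row=1, col=2), (row=2, col=1), (row=2, col=3), (row=2, col=5), (row=3, col=0), (row=4, col=7), (row=6, col=9), (row=7, col=8)
  Distance 11: (row=1, col=1), (row=1, col=3), (row=1, col=5), (row=2, col=0), (row=2, col=4), (row=2, col=6), (row=4, col=8), (row=7, col=9)
  Distance 12: (row=0, col=1), (row=0, col=3), (row=0, col=5), (row=1, col=6), (row=2, col=7), (row=3, col=8), (row=8, col=9)
  Distance 13: (row=0, col=0), (row=0, col=4), (row=0, col=6), (row=1, col=7), (row=2, col=8), (row=3, col=9), (row=8, col=10)
  Distance 14: (row=0, col=7), (row=1, col=8), (row=2, col=9), (row=8, col=11), (row=9, col=10)
  Distance 15: (row=1, col=9), (row=2, col=10), (row=7, col=11)
  Distance 16: (row=0, col=9), (row=2, col=11), (row=6, col=11)
  Distance 17: (row=0, col=10), (row=1, col=11), (row=3, col=11), (row=5, col=11)
  Distance 18: (row=0, col=11), (row=4, col=11), (row=5, col=10)
  Distance 19: (row=4, col=10)
Total reachable: 85 (grid has 89 open cells total)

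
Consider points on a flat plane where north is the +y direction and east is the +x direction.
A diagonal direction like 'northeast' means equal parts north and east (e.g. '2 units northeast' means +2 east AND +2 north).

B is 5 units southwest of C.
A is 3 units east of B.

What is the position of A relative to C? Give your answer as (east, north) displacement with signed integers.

Answer: A is at (east=-2, north=-5) relative to C.

Derivation:
Place C at the origin (east=0, north=0).
  B is 5 units southwest of C: delta (east=-5, north=-5); B at (east=-5, north=-5).
  A is 3 units east of B: delta (east=+3, north=+0); A at (east=-2, north=-5).
Therefore A relative to C: (east=-2, north=-5).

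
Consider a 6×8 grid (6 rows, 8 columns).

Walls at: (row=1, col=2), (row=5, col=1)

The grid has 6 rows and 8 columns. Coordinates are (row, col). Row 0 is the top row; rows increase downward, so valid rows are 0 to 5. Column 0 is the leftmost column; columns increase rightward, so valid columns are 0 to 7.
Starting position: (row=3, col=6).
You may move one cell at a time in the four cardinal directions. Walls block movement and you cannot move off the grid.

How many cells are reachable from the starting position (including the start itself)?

Answer: Reachable cells: 46

Derivation:
BFS flood-fill from (row=3, col=6):
  Distance 0: (row=3, col=6)
  Distance 1: (row=2, col=6), (row=3, col=5), (row=3, col=7), (row=4, col=6)
  Distance 2: (row=1, col=6), (row=2, col=5), (row=2, col=7), (row=3, col=4), (row=4, col=5), (row=4, col=7), (row=5, col=6)
  Distance 3: (row=0, col=6), (row=1, col=5), (row=1, col=7), (row=2, col=4), (row=3, col=3), (row=4, col=4), (row=5, col=5), (row=5, col=7)
  Distance 4: (row=0, col=5), (row=0, col=7), (row=1, col=4), (row=2, col=3), (row=3, col=2), (row=4, col=3), (row=5, col=4)
  Distance 5: (row=0, col=4), (row=1, col=3), (row=2, col=2), (row=3, col=1), (row=4, col=2), (row=5, col=3)
  Distance 6: (row=0, col=3), (row=2, col=1), (row=3, col=0), (row=4, col=1), (row=5, col=2)
  Distance 7: (row=0, col=2), (row=1, col=1), (row=2, col=0), (row=4, col=0)
  Distance 8: (row=0, col=1), (row=1, col=0), (row=5, col=0)
  Distance 9: (row=0, col=0)
Total reachable: 46 (grid has 46 open cells total)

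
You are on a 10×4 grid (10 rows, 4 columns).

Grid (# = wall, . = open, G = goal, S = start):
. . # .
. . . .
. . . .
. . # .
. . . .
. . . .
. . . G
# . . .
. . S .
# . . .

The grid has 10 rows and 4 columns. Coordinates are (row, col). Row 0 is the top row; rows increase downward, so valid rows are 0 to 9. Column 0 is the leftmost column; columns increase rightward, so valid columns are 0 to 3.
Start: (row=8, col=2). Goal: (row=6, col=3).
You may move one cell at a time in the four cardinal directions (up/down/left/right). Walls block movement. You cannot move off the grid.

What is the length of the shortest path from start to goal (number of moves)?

Answer: Shortest path length: 3

Derivation:
BFS from (row=8, col=2) until reaching (row=6, col=3):
  Distance 0: (row=8, col=2)
  Distance 1: (row=7, col=2), (row=8, col=1), (row=8, col=3), (row=9, col=2)
  Distance 2: (row=6, col=2), (row=7, col=1), (row=7, col=3), (row=8, col=0), (row=9, col=1), (row=9, col=3)
  Distance 3: (row=5, col=2), (row=6, col=1), (row=6, col=3)  <- goal reached here
One shortest path (3 moves): (row=8, col=2) -> (row=8, col=3) -> (row=7, col=3) -> (row=6, col=3)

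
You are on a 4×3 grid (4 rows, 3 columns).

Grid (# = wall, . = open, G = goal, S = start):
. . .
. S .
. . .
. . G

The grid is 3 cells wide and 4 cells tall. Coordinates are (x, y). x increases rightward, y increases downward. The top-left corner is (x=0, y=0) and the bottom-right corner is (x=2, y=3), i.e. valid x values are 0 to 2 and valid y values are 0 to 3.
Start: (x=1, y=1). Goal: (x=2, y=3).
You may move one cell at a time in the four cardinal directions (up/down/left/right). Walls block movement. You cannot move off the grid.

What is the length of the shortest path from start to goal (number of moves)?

BFS from (x=1, y=1) until reaching (x=2, y=3):
  Distance 0: (x=1, y=1)
  Distance 1: (x=1, y=0), (x=0, y=1), (x=2, y=1), (x=1, y=2)
  Distance 2: (x=0, y=0), (x=2, y=0), (x=0, y=2), (x=2, y=2), (x=1, y=3)
  Distance 3: (x=0, y=3), (x=2, y=3)  <- goal reached here
One shortest path (3 moves): (x=1, y=1) -> (x=2, y=1) -> (x=2, y=2) -> (x=2, y=3)

Answer: Shortest path length: 3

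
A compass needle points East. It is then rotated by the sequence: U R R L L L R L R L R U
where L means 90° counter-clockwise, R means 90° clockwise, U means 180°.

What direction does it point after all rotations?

Answer: Final heading: East

Derivation:
Start: East
  U (U-turn (180°)) -> West
  R (right (90° clockwise)) -> North
  R (right (90° clockwise)) -> East
  L (left (90° counter-clockwise)) -> North
  L (left (90° counter-clockwise)) -> West
  L (left (90° counter-clockwise)) -> South
  R (right (90° clockwise)) -> West
  L (left (90° counter-clockwise)) -> South
  R (right (90° clockwise)) -> West
  L (left (90° counter-clockwise)) -> South
  R (right (90° clockwise)) -> West
  U (U-turn (180°)) -> East
Final: East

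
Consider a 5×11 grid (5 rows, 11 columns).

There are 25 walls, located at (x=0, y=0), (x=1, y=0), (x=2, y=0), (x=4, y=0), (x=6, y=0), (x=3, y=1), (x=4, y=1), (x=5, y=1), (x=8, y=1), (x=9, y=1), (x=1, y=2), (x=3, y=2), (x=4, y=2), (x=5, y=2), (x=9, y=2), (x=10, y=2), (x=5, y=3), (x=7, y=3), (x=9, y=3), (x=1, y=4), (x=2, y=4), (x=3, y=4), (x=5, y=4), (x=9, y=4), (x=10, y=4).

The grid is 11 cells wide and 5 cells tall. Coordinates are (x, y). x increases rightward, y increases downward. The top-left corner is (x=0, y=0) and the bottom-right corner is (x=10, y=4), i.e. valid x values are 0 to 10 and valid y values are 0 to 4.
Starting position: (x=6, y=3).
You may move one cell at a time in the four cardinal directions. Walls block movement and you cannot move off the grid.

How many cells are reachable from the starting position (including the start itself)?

Answer: Reachable cells: 15

Derivation:
BFS flood-fill from (x=6, y=3):
  Distance 0: (x=6, y=3)
  Distance 1: (x=6, y=2), (x=6, y=4)
  Distance 2: (x=6, y=1), (x=7, y=2), (x=7, y=4)
  Distance 3: (x=7, y=1), (x=8, y=2), (x=8, y=4)
  Distance 4: (x=7, y=0), (x=8, y=3)
  Distance 5: (x=8, y=0)
  Distance 6: (x=9, y=0)
  Distance 7: (x=10, y=0)
  Distance 8: (x=10, y=1)
Total reachable: 15 (grid has 30 open cells total)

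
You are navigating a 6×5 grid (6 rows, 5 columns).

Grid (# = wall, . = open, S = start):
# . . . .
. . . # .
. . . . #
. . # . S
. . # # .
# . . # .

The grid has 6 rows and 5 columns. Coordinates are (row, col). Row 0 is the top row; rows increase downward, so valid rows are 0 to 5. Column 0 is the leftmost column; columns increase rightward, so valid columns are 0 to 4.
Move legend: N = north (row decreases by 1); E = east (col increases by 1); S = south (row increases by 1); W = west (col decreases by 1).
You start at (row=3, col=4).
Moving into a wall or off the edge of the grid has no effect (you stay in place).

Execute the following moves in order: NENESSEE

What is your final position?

Start: (row=3, col=4)
  N (north): blocked, stay at (row=3, col=4)
  E (east): blocked, stay at (row=3, col=4)
  N (north): blocked, stay at (row=3, col=4)
  E (east): blocked, stay at (row=3, col=4)
  S (south): (row=3, col=4) -> (row=4, col=4)
  S (south): (row=4, col=4) -> (row=5, col=4)
  E (east): blocked, stay at (row=5, col=4)
  E (east): blocked, stay at (row=5, col=4)
Final: (row=5, col=4)

Answer: Final position: (row=5, col=4)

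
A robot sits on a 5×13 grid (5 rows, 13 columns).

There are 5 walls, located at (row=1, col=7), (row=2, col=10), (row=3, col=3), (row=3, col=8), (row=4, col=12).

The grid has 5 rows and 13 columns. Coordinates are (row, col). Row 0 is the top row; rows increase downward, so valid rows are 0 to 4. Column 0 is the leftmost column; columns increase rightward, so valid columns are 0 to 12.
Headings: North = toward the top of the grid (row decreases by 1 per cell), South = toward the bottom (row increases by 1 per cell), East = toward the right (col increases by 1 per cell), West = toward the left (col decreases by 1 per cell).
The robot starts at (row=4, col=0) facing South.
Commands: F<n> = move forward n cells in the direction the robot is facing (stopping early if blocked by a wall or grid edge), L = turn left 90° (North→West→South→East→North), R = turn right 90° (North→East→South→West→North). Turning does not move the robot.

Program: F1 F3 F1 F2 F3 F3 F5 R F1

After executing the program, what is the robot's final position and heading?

Answer: Final position: (row=4, col=0), facing West

Derivation:
Start: (row=4, col=0), facing South
  F1: move forward 0/1 (blocked), now at (row=4, col=0)
  F3: move forward 0/3 (blocked), now at (row=4, col=0)
  F1: move forward 0/1 (blocked), now at (row=4, col=0)
  F2: move forward 0/2 (blocked), now at (row=4, col=0)
  F3: move forward 0/3 (blocked), now at (row=4, col=0)
  F3: move forward 0/3 (blocked), now at (row=4, col=0)
  F5: move forward 0/5 (blocked), now at (row=4, col=0)
  R: turn right, now facing West
  F1: move forward 0/1 (blocked), now at (row=4, col=0)
Final: (row=4, col=0), facing West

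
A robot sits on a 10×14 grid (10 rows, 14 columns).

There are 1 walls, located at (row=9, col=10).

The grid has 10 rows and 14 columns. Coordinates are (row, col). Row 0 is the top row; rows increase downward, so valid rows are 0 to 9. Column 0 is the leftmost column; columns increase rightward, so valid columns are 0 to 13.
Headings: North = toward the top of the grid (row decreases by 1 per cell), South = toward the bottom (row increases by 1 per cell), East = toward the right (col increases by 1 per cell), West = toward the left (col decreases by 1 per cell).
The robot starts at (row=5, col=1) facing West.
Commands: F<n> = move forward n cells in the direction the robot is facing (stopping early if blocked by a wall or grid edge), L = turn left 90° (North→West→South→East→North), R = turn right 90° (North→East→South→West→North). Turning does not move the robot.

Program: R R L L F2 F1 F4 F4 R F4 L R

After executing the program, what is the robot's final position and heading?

Answer: Final position: (row=1, col=0), facing North

Derivation:
Start: (row=5, col=1), facing West
  R: turn right, now facing North
  R: turn right, now facing East
  L: turn left, now facing North
  L: turn left, now facing West
  F2: move forward 1/2 (blocked), now at (row=5, col=0)
  F1: move forward 0/1 (blocked), now at (row=5, col=0)
  F4: move forward 0/4 (blocked), now at (row=5, col=0)
  F4: move forward 0/4 (blocked), now at (row=5, col=0)
  R: turn right, now facing North
  F4: move forward 4, now at (row=1, col=0)
  L: turn left, now facing West
  R: turn right, now facing North
Final: (row=1, col=0), facing North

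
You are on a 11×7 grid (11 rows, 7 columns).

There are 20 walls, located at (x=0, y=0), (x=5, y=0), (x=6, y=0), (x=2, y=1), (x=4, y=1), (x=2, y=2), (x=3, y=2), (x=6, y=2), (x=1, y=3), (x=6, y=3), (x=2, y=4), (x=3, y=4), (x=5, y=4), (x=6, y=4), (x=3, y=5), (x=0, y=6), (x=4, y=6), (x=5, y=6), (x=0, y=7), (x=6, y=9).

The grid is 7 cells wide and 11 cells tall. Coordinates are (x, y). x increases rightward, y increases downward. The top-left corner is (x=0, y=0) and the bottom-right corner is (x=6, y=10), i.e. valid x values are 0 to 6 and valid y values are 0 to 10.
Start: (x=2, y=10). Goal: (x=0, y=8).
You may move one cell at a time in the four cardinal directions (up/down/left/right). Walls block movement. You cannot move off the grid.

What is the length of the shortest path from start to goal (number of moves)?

Answer: Shortest path length: 4

Derivation:
BFS from (x=2, y=10) until reaching (x=0, y=8):
  Distance 0: (x=2, y=10)
  Distance 1: (x=2, y=9), (x=1, y=10), (x=3, y=10)
  Distance 2: (x=2, y=8), (x=1, y=9), (x=3, y=9), (x=0, y=10), (x=4, y=10)
  Distance 3: (x=2, y=7), (x=1, y=8), (x=3, y=8), (x=0, y=9), (x=4, y=9), (x=5, y=10)
  Distance 4: (x=2, y=6), (x=1, y=7), (x=3, y=7), (x=0, y=8), (x=4, y=8), (x=5, y=9), (x=6, y=10)  <- goal reached here
One shortest path (4 moves): (x=2, y=10) -> (x=1, y=10) -> (x=0, y=10) -> (x=0, y=9) -> (x=0, y=8)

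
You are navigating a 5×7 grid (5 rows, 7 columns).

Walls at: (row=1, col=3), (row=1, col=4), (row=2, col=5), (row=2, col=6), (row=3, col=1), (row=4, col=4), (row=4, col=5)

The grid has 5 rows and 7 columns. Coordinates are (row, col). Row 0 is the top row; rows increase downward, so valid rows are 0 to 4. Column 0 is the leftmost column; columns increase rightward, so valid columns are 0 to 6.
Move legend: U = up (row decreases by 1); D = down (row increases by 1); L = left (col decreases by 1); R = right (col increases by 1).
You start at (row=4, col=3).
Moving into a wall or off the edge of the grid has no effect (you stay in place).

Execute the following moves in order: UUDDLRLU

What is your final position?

Answer: Final position: (row=3, col=2)

Derivation:
Start: (row=4, col=3)
  U (up): (row=4, col=3) -> (row=3, col=3)
  U (up): (row=3, col=3) -> (row=2, col=3)
  D (down): (row=2, col=3) -> (row=3, col=3)
  D (down): (row=3, col=3) -> (row=4, col=3)
  L (left): (row=4, col=3) -> (row=4, col=2)
  R (right): (row=4, col=2) -> (row=4, col=3)
  L (left): (row=4, col=3) -> (row=4, col=2)
  U (up): (row=4, col=2) -> (row=3, col=2)
Final: (row=3, col=2)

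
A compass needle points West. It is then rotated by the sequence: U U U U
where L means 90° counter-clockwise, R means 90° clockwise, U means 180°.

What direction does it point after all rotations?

Start: West
  U (U-turn (180°)) -> East
  U (U-turn (180°)) -> West
  U (U-turn (180°)) -> East
  U (U-turn (180°)) -> West
Final: West

Answer: Final heading: West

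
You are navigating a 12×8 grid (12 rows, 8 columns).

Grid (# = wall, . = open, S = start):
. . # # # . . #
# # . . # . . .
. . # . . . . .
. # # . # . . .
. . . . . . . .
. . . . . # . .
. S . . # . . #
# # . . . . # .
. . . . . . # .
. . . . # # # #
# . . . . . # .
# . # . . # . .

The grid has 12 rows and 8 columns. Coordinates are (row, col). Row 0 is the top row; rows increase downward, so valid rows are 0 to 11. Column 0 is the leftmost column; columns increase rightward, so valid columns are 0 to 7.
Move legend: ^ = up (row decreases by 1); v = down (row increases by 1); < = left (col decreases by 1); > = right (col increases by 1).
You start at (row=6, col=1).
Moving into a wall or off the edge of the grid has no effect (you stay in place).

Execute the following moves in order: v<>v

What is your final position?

Start: (row=6, col=1)
  v (down): blocked, stay at (row=6, col=1)
  < (left): (row=6, col=1) -> (row=6, col=0)
  > (right): (row=6, col=0) -> (row=6, col=1)
  v (down): blocked, stay at (row=6, col=1)
Final: (row=6, col=1)

Answer: Final position: (row=6, col=1)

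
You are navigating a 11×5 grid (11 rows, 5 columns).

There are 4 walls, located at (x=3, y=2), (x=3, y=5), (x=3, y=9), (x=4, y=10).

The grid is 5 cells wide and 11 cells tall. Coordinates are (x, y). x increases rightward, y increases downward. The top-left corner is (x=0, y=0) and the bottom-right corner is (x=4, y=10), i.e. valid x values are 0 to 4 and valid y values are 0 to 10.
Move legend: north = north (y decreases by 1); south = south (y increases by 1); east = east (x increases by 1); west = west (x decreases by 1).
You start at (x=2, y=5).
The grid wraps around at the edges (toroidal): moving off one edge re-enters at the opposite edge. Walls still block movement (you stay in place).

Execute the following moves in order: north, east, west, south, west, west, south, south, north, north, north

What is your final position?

Start: (x=2, y=5)
  north (north): (x=2, y=5) -> (x=2, y=4)
  east (east): (x=2, y=4) -> (x=3, y=4)
  west (west): (x=3, y=4) -> (x=2, y=4)
  south (south): (x=2, y=4) -> (x=2, y=5)
  west (west): (x=2, y=5) -> (x=1, y=5)
  west (west): (x=1, y=5) -> (x=0, y=5)
  south (south): (x=0, y=5) -> (x=0, y=6)
  south (south): (x=0, y=6) -> (x=0, y=7)
  north (north): (x=0, y=7) -> (x=0, y=6)
  north (north): (x=0, y=6) -> (x=0, y=5)
  north (north): (x=0, y=5) -> (x=0, y=4)
Final: (x=0, y=4)

Answer: Final position: (x=0, y=4)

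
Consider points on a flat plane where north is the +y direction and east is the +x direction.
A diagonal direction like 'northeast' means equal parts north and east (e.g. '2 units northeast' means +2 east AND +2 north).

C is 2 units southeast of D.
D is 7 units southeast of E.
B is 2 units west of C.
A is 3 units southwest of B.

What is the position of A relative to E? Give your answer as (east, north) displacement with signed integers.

Answer: A is at (east=4, north=-12) relative to E.

Derivation:
Place E at the origin (east=0, north=0).
  D is 7 units southeast of E: delta (east=+7, north=-7); D at (east=7, north=-7).
  C is 2 units southeast of D: delta (east=+2, north=-2); C at (east=9, north=-9).
  B is 2 units west of C: delta (east=-2, north=+0); B at (east=7, north=-9).
  A is 3 units southwest of B: delta (east=-3, north=-3); A at (east=4, north=-12).
Therefore A relative to E: (east=4, north=-12).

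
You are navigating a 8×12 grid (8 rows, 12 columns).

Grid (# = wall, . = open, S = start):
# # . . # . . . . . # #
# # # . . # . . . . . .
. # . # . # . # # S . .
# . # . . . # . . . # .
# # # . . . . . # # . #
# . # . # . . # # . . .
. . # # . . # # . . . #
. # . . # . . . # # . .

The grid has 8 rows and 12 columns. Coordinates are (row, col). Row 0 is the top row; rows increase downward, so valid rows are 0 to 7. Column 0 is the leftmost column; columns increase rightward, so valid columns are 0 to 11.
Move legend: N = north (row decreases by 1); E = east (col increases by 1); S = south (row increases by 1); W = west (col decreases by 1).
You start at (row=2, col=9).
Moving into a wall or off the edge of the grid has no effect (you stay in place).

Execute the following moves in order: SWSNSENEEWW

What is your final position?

Start: (row=2, col=9)
  S (south): (row=2, col=9) -> (row=3, col=9)
  W (west): (row=3, col=9) -> (row=3, col=8)
  S (south): blocked, stay at (row=3, col=8)
  N (north): blocked, stay at (row=3, col=8)
  S (south): blocked, stay at (row=3, col=8)
  E (east): (row=3, col=8) -> (row=3, col=9)
  N (north): (row=3, col=9) -> (row=2, col=9)
  E (east): (row=2, col=9) -> (row=2, col=10)
  E (east): (row=2, col=10) -> (row=2, col=11)
  W (west): (row=2, col=11) -> (row=2, col=10)
  W (west): (row=2, col=10) -> (row=2, col=9)
Final: (row=2, col=9)

Answer: Final position: (row=2, col=9)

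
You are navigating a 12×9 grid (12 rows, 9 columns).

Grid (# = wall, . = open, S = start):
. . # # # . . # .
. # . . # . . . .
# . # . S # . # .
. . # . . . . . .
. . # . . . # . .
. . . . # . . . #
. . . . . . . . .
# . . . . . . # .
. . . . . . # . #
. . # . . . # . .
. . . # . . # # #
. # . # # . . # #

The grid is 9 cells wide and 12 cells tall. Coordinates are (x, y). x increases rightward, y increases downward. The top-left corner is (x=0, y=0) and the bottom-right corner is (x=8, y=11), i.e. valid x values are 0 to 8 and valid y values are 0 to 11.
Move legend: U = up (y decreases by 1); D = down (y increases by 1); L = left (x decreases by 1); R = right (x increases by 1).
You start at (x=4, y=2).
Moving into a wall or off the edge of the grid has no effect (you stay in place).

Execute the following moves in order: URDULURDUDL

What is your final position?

Start: (x=4, y=2)
  U (up): blocked, stay at (x=4, y=2)
  R (right): blocked, stay at (x=4, y=2)
  D (down): (x=4, y=2) -> (x=4, y=3)
  U (up): (x=4, y=3) -> (x=4, y=2)
  L (left): (x=4, y=2) -> (x=3, y=2)
  U (up): (x=3, y=2) -> (x=3, y=1)
  R (right): blocked, stay at (x=3, y=1)
  D (down): (x=3, y=1) -> (x=3, y=2)
  U (up): (x=3, y=2) -> (x=3, y=1)
  D (down): (x=3, y=1) -> (x=3, y=2)
  L (left): blocked, stay at (x=3, y=2)
Final: (x=3, y=2)

Answer: Final position: (x=3, y=2)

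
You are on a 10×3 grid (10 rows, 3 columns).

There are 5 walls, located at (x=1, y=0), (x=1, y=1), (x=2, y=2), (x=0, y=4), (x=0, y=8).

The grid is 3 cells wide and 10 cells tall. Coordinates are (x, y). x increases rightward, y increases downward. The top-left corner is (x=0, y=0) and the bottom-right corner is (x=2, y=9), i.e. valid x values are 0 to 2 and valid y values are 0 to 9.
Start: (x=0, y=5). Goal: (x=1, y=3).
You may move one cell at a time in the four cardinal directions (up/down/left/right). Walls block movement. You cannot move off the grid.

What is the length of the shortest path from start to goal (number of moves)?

Answer: Shortest path length: 3

Derivation:
BFS from (x=0, y=5) until reaching (x=1, y=3):
  Distance 0: (x=0, y=5)
  Distance 1: (x=1, y=5), (x=0, y=6)
  Distance 2: (x=1, y=4), (x=2, y=5), (x=1, y=6), (x=0, y=7)
  Distance 3: (x=1, y=3), (x=2, y=4), (x=2, y=6), (x=1, y=7)  <- goal reached here
One shortest path (3 moves): (x=0, y=5) -> (x=1, y=5) -> (x=1, y=4) -> (x=1, y=3)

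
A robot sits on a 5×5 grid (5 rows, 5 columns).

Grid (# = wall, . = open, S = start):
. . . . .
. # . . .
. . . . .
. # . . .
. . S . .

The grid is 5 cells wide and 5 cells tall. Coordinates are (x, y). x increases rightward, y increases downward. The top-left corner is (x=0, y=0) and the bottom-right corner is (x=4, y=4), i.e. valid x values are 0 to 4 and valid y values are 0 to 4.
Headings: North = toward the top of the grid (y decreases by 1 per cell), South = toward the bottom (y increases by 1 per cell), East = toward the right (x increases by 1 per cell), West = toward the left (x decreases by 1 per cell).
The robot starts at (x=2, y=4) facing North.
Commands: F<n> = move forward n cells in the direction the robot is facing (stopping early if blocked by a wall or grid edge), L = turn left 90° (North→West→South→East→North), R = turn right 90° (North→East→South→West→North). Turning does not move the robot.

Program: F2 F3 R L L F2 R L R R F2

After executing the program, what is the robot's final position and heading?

Start: (x=2, y=4), facing North
  F2: move forward 2, now at (x=2, y=2)
  F3: move forward 2/3 (blocked), now at (x=2, y=0)
  R: turn right, now facing East
  L: turn left, now facing North
  L: turn left, now facing West
  F2: move forward 2, now at (x=0, y=0)
  R: turn right, now facing North
  L: turn left, now facing West
  R: turn right, now facing North
  R: turn right, now facing East
  F2: move forward 2, now at (x=2, y=0)
Final: (x=2, y=0), facing East

Answer: Final position: (x=2, y=0), facing East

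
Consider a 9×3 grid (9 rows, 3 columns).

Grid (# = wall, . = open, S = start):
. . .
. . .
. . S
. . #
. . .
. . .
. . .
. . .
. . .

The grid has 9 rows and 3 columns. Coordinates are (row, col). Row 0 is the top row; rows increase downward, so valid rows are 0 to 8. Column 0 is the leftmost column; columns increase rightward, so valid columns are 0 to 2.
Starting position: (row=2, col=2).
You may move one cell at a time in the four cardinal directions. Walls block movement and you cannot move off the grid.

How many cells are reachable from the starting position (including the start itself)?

Answer: Reachable cells: 26

Derivation:
BFS flood-fill from (row=2, col=2):
  Distance 0: (row=2, col=2)
  Distance 1: (row=1, col=2), (row=2, col=1)
  Distance 2: (row=0, col=2), (row=1, col=1), (row=2, col=0), (row=3, col=1)
  Distance 3: (row=0, col=1), (row=1, col=0), (row=3, col=0), (row=4, col=1)
  Distance 4: (row=0, col=0), (row=4, col=0), (row=4, col=2), (row=5, col=1)
  Distance 5: (row=5, col=0), (row=5, col=2), (row=6, col=1)
  Distance 6: (row=6, col=0), (row=6, col=2), (row=7, col=1)
  Distance 7: (row=7, col=0), (row=7, col=2), (row=8, col=1)
  Distance 8: (row=8, col=0), (row=8, col=2)
Total reachable: 26 (grid has 26 open cells total)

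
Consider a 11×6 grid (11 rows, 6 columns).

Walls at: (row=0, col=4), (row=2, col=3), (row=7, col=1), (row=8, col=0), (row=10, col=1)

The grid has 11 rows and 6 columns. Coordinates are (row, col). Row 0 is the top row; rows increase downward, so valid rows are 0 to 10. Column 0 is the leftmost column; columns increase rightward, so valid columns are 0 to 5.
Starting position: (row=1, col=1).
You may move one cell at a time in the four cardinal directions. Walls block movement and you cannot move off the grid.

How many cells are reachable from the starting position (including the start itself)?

BFS flood-fill from (row=1, col=1):
  Distance 0: (row=1, col=1)
  Distance 1: (row=0, col=1), (row=1, col=0), (row=1, col=2), (row=2, col=1)
  Distance 2: (row=0, col=0), (row=0, col=2), (row=1, col=3), (row=2, col=0), (row=2, col=2), (row=3, col=1)
  Distance 3: (row=0, col=3), (row=1, col=4), (row=3, col=0), (row=3, col=2), (row=4, col=1)
  Distance 4: (row=1, col=5), (row=2, col=4), (row=3, col=3), (row=4, col=0), (row=4, col=2), (row=5, col=1)
  Distance 5: (row=0, col=5), (row=2, col=5), (row=3, col=4), (row=4, col=3), (row=5, col=0), (row=5, col=2), (row=6, col=1)
  Distance 6: (row=3, col=5), (row=4, col=4), (row=5, col=3), (row=6, col=0), (row=6, col=2)
  Distance 7: (row=4, col=5), (row=5, col=4), (row=6, col=3), (row=7, col=0), (row=7, col=2)
  Distance 8: (row=5, col=5), (row=6, col=4), (row=7, col=3), (row=8, col=2)
  Distance 9: (row=6, col=5), (row=7, col=4), (row=8, col=1), (row=8, col=3), (row=9, col=2)
  Distance 10: (row=7, col=5), (row=8, col=4), (row=9, col=1), (row=9, col=3), (row=10, col=2)
  Distance 11: (row=8, col=5), (row=9, col=0), (row=9, col=4), (row=10, col=3)
  Distance 12: (row=9, col=5), (row=10, col=0), (row=10, col=4)
  Distance 13: (row=10, col=5)
Total reachable: 61 (grid has 61 open cells total)

Answer: Reachable cells: 61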